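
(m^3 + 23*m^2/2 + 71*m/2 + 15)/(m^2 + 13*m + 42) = (2*m^2 + 11*m + 5)/(2*(m + 7))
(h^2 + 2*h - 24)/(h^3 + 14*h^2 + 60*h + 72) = (h - 4)/(h^2 + 8*h + 12)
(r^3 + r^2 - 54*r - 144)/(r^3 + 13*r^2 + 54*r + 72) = (r - 8)/(r + 4)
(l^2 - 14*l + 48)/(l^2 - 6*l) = (l - 8)/l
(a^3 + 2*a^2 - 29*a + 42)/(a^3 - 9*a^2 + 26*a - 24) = (a + 7)/(a - 4)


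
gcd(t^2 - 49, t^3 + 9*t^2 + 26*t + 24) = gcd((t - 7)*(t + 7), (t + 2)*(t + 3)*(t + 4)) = 1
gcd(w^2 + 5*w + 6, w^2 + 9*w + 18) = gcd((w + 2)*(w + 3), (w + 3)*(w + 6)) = w + 3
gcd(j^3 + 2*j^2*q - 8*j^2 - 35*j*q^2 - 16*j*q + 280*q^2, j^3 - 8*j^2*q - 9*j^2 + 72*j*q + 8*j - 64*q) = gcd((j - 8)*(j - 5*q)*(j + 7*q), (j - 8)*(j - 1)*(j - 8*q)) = j - 8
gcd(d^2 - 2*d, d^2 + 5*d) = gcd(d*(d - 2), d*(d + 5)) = d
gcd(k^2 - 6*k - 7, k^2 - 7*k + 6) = 1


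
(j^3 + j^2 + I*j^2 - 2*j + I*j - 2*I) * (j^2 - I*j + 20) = j^5 + j^4 + 19*j^3 + 21*j^2 + 20*I*j^2 - 42*j + 20*I*j - 40*I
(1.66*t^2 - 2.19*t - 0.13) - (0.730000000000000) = 1.66*t^2 - 2.19*t - 0.86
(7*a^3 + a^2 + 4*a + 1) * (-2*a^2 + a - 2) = -14*a^5 + 5*a^4 - 21*a^3 - 7*a - 2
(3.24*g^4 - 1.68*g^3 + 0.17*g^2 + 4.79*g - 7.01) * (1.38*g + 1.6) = 4.4712*g^5 + 2.8656*g^4 - 2.4534*g^3 + 6.8822*g^2 - 2.0098*g - 11.216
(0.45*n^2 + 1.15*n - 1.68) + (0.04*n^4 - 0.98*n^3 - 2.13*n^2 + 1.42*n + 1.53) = 0.04*n^4 - 0.98*n^3 - 1.68*n^2 + 2.57*n - 0.15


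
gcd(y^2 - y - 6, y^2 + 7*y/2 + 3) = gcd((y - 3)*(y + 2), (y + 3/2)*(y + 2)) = y + 2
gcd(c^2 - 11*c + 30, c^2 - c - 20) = c - 5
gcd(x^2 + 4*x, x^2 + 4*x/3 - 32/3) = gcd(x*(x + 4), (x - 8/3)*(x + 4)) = x + 4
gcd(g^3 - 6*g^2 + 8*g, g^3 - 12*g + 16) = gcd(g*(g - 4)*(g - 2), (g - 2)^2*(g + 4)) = g - 2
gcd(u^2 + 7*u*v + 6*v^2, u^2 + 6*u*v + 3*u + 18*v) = u + 6*v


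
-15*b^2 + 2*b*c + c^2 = (-3*b + c)*(5*b + c)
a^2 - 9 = (a - 3)*(a + 3)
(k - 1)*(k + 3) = k^2 + 2*k - 3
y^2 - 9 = (y - 3)*(y + 3)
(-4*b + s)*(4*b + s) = -16*b^2 + s^2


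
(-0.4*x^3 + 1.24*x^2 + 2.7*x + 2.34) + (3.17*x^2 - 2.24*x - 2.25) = -0.4*x^3 + 4.41*x^2 + 0.46*x + 0.0899999999999999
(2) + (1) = 3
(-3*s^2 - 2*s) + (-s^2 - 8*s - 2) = -4*s^2 - 10*s - 2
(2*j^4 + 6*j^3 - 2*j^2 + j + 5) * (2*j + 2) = 4*j^5 + 16*j^4 + 8*j^3 - 2*j^2 + 12*j + 10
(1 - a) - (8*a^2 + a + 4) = -8*a^2 - 2*a - 3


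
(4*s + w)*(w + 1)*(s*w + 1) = 4*s^2*w^2 + 4*s^2*w + s*w^3 + s*w^2 + 4*s*w + 4*s + w^2 + w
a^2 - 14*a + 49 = (a - 7)^2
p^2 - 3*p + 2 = (p - 2)*(p - 1)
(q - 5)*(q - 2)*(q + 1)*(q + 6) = q^4 - 33*q^2 + 28*q + 60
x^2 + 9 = (x - 3*I)*(x + 3*I)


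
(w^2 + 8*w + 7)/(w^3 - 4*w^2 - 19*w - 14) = (w + 7)/(w^2 - 5*w - 14)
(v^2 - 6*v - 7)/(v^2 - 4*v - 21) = (v + 1)/(v + 3)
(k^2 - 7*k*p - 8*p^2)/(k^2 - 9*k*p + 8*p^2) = (-k - p)/(-k + p)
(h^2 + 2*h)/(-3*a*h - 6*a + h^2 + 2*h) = -h/(3*a - h)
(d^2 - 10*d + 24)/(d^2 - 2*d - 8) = (d - 6)/(d + 2)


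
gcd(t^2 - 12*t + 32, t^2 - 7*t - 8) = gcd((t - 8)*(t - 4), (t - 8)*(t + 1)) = t - 8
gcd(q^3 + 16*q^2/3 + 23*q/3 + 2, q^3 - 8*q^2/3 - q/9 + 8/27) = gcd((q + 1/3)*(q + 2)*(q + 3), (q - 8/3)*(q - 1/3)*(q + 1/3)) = q + 1/3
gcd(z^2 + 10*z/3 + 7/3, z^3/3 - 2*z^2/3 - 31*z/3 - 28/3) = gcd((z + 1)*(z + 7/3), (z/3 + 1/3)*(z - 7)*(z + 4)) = z + 1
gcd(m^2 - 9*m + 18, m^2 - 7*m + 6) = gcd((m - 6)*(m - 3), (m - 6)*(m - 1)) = m - 6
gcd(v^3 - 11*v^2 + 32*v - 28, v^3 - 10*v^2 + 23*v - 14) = v^2 - 9*v + 14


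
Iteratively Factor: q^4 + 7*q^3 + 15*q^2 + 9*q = (q + 3)*(q^3 + 4*q^2 + 3*q) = (q + 3)^2*(q^2 + q) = q*(q + 3)^2*(q + 1)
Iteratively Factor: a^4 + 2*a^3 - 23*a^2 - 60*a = (a + 3)*(a^3 - a^2 - 20*a) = a*(a + 3)*(a^2 - a - 20) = a*(a + 3)*(a + 4)*(a - 5)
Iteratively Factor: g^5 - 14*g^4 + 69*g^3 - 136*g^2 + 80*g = (g - 1)*(g^4 - 13*g^3 + 56*g^2 - 80*g) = (g - 5)*(g - 1)*(g^3 - 8*g^2 + 16*g) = g*(g - 5)*(g - 1)*(g^2 - 8*g + 16) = g*(g - 5)*(g - 4)*(g - 1)*(g - 4)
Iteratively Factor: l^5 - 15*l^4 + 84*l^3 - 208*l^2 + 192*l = (l - 4)*(l^4 - 11*l^3 + 40*l^2 - 48*l) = (l - 4)*(l - 3)*(l^3 - 8*l^2 + 16*l) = l*(l - 4)*(l - 3)*(l^2 - 8*l + 16) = l*(l - 4)^2*(l - 3)*(l - 4)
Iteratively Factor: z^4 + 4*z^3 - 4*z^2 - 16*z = (z + 4)*(z^3 - 4*z) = z*(z + 4)*(z^2 - 4) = z*(z - 2)*(z + 4)*(z + 2)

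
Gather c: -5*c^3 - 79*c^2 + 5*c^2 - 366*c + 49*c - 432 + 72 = -5*c^3 - 74*c^2 - 317*c - 360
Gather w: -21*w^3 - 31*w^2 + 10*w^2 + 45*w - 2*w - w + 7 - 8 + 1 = -21*w^3 - 21*w^2 + 42*w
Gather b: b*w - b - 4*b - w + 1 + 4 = b*(w - 5) - w + 5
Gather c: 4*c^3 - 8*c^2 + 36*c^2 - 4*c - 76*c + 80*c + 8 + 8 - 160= 4*c^3 + 28*c^2 - 144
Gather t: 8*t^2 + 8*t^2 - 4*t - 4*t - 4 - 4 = 16*t^2 - 8*t - 8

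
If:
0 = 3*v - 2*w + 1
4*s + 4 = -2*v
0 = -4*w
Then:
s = -5/6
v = -1/3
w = 0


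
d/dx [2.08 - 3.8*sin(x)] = -3.8*cos(x)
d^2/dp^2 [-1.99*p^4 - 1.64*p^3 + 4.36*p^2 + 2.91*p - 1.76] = -23.88*p^2 - 9.84*p + 8.72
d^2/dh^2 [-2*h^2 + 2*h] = -4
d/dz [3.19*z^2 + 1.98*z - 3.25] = 6.38*z + 1.98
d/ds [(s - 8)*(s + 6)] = 2*s - 2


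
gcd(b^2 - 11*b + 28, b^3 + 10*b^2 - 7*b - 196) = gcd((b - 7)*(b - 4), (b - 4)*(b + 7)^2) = b - 4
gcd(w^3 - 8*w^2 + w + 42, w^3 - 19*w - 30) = w + 2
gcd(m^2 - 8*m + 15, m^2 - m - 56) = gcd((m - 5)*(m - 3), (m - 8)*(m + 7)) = 1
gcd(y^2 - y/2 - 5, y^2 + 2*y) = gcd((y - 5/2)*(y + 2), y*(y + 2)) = y + 2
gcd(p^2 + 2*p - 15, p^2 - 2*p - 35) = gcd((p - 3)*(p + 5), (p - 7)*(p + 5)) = p + 5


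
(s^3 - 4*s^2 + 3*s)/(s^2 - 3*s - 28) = s*(-s^2 + 4*s - 3)/(-s^2 + 3*s + 28)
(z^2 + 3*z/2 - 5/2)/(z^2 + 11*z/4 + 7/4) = 2*(2*z^2 + 3*z - 5)/(4*z^2 + 11*z + 7)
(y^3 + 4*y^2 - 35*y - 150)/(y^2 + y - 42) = (y^2 + 10*y + 25)/(y + 7)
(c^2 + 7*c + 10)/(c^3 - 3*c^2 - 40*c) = (c + 2)/(c*(c - 8))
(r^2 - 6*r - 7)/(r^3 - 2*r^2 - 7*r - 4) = (r - 7)/(r^2 - 3*r - 4)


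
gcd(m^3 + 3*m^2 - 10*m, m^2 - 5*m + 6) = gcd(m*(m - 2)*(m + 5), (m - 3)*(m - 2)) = m - 2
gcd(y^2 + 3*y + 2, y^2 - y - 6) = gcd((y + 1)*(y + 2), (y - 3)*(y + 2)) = y + 2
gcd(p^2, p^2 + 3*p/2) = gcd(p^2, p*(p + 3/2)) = p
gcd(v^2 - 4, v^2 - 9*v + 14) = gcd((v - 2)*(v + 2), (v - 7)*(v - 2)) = v - 2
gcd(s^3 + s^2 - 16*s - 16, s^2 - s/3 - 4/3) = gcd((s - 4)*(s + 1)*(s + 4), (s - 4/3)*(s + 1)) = s + 1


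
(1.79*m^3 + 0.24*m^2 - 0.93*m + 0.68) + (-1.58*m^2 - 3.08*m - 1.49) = 1.79*m^3 - 1.34*m^2 - 4.01*m - 0.81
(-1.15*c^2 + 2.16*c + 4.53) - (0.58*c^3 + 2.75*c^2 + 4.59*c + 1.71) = -0.58*c^3 - 3.9*c^2 - 2.43*c + 2.82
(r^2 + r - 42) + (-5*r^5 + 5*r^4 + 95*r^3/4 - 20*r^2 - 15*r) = -5*r^5 + 5*r^4 + 95*r^3/4 - 19*r^2 - 14*r - 42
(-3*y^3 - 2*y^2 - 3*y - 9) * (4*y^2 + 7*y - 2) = -12*y^5 - 29*y^4 - 20*y^3 - 53*y^2 - 57*y + 18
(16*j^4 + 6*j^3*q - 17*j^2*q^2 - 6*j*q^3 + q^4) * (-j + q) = -16*j^5 + 10*j^4*q + 23*j^3*q^2 - 11*j^2*q^3 - 7*j*q^4 + q^5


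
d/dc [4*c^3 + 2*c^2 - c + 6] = 12*c^2 + 4*c - 1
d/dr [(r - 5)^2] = 2*r - 10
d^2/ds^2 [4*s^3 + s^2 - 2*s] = 24*s + 2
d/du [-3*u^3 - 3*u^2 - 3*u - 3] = -9*u^2 - 6*u - 3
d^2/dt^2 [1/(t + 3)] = 2/(t + 3)^3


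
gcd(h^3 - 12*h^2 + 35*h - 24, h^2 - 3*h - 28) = 1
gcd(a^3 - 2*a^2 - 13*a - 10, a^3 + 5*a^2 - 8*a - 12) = a + 1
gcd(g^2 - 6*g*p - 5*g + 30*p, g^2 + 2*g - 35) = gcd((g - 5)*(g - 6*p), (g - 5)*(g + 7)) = g - 5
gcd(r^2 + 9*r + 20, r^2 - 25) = r + 5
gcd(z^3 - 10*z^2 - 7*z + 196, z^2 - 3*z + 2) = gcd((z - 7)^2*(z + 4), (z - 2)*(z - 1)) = 1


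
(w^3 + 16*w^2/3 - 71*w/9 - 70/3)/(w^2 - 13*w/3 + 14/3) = (w^2 + 23*w/3 + 10)/(w - 2)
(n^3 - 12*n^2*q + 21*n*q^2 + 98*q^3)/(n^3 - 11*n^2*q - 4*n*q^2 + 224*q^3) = (-n^2 + 5*n*q + 14*q^2)/(-n^2 + 4*n*q + 32*q^2)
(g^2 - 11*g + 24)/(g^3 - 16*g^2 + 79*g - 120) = 1/(g - 5)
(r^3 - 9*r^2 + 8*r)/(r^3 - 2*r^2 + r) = (r - 8)/(r - 1)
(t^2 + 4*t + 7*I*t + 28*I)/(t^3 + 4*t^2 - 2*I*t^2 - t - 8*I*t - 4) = (t + 7*I)/(t^2 - 2*I*t - 1)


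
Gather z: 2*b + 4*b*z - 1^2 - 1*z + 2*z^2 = 2*b + 2*z^2 + z*(4*b - 1) - 1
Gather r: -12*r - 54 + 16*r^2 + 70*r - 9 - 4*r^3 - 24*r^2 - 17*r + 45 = -4*r^3 - 8*r^2 + 41*r - 18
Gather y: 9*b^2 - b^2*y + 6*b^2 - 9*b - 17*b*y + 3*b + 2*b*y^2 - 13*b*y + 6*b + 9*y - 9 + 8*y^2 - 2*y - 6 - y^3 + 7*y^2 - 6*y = 15*b^2 - y^3 + y^2*(2*b + 15) + y*(-b^2 - 30*b + 1) - 15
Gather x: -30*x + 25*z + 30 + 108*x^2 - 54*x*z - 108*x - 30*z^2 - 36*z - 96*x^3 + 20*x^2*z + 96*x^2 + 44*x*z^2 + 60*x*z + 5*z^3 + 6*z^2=-96*x^3 + x^2*(20*z + 204) + x*(44*z^2 + 6*z - 138) + 5*z^3 - 24*z^2 - 11*z + 30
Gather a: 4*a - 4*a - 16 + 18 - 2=0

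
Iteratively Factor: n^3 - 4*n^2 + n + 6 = (n - 2)*(n^2 - 2*n - 3) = (n - 3)*(n - 2)*(n + 1)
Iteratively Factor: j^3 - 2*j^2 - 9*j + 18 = (j + 3)*(j^2 - 5*j + 6) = (j - 3)*(j + 3)*(j - 2)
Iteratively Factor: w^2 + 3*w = (w + 3)*(w)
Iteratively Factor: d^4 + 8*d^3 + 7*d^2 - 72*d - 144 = (d - 3)*(d^3 + 11*d^2 + 40*d + 48) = (d - 3)*(d + 4)*(d^2 + 7*d + 12) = (d - 3)*(d + 3)*(d + 4)*(d + 4)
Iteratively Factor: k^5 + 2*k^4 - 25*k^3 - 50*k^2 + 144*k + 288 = (k - 3)*(k^4 + 5*k^3 - 10*k^2 - 80*k - 96) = (k - 3)*(k + 4)*(k^3 + k^2 - 14*k - 24) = (k - 3)*(k + 3)*(k + 4)*(k^2 - 2*k - 8) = (k - 3)*(k + 2)*(k + 3)*(k + 4)*(k - 4)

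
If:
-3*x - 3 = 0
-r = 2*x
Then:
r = 2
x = -1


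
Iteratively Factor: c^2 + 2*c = (c + 2)*(c)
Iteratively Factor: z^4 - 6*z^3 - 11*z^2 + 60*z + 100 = (z - 5)*(z^3 - z^2 - 16*z - 20) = (z - 5)*(z + 2)*(z^2 - 3*z - 10) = (z - 5)^2*(z + 2)*(z + 2)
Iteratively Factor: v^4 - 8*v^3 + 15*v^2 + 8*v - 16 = (v - 4)*(v^3 - 4*v^2 - v + 4) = (v - 4)*(v - 1)*(v^2 - 3*v - 4) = (v - 4)^2*(v - 1)*(v + 1)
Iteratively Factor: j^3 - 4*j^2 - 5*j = (j - 5)*(j^2 + j) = j*(j - 5)*(j + 1)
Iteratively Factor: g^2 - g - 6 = (g + 2)*(g - 3)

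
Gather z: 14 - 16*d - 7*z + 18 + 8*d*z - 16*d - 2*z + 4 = -32*d + z*(8*d - 9) + 36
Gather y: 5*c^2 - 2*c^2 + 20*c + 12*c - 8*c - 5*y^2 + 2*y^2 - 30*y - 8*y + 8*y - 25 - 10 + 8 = 3*c^2 + 24*c - 3*y^2 - 30*y - 27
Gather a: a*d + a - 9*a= a*(d - 8)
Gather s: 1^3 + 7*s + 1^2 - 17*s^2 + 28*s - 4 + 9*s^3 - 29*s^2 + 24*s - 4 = 9*s^3 - 46*s^2 + 59*s - 6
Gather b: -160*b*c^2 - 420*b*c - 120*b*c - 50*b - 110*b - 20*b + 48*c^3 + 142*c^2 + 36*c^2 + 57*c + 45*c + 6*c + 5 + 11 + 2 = b*(-160*c^2 - 540*c - 180) + 48*c^3 + 178*c^2 + 108*c + 18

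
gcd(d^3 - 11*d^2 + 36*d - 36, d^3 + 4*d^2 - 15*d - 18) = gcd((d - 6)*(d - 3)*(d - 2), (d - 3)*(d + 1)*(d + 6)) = d - 3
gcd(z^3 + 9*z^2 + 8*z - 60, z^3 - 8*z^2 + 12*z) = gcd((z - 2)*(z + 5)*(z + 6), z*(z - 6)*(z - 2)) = z - 2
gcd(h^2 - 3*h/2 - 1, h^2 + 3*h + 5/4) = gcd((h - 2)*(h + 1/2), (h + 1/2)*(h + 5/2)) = h + 1/2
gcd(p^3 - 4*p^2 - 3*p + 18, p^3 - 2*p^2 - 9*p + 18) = p - 3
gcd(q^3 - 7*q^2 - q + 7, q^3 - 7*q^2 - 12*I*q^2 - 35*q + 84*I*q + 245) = q - 7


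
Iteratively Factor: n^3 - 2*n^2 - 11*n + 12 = (n - 1)*(n^2 - n - 12) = (n - 4)*(n - 1)*(n + 3)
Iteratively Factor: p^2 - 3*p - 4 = (p - 4)*(p + 1)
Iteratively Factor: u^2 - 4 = (u + 2)*(u - 2)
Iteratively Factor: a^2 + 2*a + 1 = (a + 1)*(a + 1)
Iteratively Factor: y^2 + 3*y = (y + 3)*(y)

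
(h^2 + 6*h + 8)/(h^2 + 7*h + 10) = (h + 4)/(h + 5)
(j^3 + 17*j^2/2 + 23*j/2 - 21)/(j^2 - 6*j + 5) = (j^2 + 19*j/2 + 21)/(j - 5)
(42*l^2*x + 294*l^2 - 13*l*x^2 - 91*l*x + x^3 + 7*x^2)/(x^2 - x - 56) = (42*l^2 - 13*l*x + x^2)/(x - 8)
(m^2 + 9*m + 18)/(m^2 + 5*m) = (m^2 + 9*m + 18)/(m*(m + 5))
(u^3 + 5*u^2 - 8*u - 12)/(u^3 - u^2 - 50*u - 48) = (u - 2)/(u - 8)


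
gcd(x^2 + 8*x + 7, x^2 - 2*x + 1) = 1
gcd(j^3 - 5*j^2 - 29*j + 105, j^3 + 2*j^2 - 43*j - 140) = j^2 - 2*j - 35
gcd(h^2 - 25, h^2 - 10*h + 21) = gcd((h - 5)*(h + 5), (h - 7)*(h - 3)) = 1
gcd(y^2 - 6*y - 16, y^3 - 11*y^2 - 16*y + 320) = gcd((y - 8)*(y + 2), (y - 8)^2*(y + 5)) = y - 8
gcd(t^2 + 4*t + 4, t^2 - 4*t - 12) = t + 2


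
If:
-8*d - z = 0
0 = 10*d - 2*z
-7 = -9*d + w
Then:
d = 0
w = -7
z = 0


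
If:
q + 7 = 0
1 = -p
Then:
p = -1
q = -7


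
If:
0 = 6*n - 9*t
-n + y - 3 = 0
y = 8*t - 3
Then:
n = 18/13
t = 12/13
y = 57/13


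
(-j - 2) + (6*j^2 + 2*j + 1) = 6*j^2 + j - 1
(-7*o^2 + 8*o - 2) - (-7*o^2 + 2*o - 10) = 6*o + 8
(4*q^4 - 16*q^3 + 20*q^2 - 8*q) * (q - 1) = 4*q^5 - 20*q^4 + 36*q^3 - 28*q^2 + 8*q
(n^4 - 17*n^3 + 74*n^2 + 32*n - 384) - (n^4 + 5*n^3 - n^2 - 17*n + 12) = -22*n^3 + 75*n^2 + 49*n - 396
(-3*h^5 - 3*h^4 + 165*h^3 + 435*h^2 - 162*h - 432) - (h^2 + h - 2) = -3*h^5 - 3*h^4 + 165*h^3 + 434*h^2 - 163*h - 430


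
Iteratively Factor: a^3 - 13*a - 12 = (a + 3)*(a^2 - 3*a - 4) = (a + 1)*(a + 3)*(a - 4)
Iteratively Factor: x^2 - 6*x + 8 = (x - 4)*(x - 2)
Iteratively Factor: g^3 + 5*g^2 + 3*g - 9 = (g + 3)*(g^2 + 2*g - 3) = (g - 1)*(g + 3)*(g + 3)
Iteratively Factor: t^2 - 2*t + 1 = (t - 1)*(t - 1)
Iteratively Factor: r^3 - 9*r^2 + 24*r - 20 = (r - 2)*(r^2 - 7*r + 10) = (r - 5)*(r - 2)*(r - 2)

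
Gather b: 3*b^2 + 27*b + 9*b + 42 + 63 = 3*b^2 + 36*b + 105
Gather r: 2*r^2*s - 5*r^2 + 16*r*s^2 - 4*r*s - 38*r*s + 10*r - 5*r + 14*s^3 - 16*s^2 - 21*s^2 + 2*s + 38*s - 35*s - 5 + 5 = r^2*(2*s - 5) + r*(16*s^2 - 42*s + 5) + 14*s^3 - 37*s^2 + 5*s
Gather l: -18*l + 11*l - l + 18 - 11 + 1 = 8 - 8*l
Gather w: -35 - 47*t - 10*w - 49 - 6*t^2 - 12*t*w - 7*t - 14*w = -6*t^2 - 54*t + w*(-12*t - 24) - 84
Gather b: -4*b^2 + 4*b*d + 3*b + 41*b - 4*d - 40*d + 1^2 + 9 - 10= -4*b^2 + b*(4*d + 44) - 44*d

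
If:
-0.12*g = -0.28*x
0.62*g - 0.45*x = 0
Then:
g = 0.00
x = 0.00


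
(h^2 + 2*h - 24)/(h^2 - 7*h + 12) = (h + 6)/(h - 3)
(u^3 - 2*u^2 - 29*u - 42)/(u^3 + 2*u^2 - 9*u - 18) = (u - 7)/(u - 3)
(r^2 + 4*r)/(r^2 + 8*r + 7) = r*(r + 4)/(r^2 + 8*r + 7)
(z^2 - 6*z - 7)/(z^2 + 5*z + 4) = (z - 7)/(z + 4)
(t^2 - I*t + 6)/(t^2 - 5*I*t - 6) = (t + 2*I)/(t - 2*I)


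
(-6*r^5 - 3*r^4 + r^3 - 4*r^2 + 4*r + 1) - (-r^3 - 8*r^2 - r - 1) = -6*r^5 - 3*r^4 + 2*r^3 + 4*r^2 + 5*r + 2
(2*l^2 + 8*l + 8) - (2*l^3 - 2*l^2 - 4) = -2*l^3 + 4*l^2 + 8*l + 12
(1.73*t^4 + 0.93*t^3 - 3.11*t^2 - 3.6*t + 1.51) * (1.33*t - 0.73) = 2.3009*t^5 - 0.0259999999999998*t^4 - 4.8152*t^3 - 2.5177*t^2 + 4.6363*t - 1.1023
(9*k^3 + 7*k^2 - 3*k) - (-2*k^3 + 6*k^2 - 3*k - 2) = 11*k^3 + k^2 + 2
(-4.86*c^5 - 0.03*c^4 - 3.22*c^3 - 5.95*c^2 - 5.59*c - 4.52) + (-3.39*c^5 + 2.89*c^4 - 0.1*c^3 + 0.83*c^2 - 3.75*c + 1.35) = -8.25*c^5 + 2.86*c^4 - 3.32*c^3 - 5.12*c^2 - 9.34*c - 3.17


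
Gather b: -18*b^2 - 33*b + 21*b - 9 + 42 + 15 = -18*b^2 - 12*b + 48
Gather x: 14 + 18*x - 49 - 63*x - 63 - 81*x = -126*x - 98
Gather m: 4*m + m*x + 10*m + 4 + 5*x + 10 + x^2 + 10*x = m*(x + 14) + x^2 + 15*x + 14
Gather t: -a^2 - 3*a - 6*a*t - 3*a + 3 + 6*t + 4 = -a^2 - 6*a + t*(6 - 6*a) + 7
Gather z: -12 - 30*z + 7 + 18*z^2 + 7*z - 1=18*z^2 - 23*z - 6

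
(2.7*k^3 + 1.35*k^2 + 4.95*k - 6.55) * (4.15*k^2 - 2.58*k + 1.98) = 11.205*k^5 - 1.3635*k^4 + 22.4055*k^3 - 37.2805*k^2 + 26.7*k - 12.969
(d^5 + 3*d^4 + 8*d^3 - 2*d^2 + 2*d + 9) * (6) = 6*d^5 + 18*d^4 + 48*d^3 - 12*d^2 + 12*d + 54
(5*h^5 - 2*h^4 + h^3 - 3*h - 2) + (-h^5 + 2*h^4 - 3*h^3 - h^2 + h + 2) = 4*h^5 - 2*h^3 - h^2 - 2*h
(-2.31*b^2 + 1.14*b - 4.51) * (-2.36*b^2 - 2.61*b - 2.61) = 5.4516*b^4 + 3.3387*b^3 + 13.6973*b^2 + 8.7957*b + 11.7711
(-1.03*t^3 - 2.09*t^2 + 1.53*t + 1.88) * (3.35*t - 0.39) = -3.4505*t^4 - 6.5998*t^3 + 5.9406*t^2 + 5.7013*t - 0.7332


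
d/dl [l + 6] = 1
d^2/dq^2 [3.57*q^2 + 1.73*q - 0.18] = 7.14000000000000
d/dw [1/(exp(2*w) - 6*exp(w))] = 2*(3 - exp(w))*exp(-w)/(exp(w) - 6)^2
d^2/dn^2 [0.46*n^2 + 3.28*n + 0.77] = 0.920000000000000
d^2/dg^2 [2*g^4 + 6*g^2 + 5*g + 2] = 24*g^2 + 12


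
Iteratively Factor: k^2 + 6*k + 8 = (k + 2)*(k + 4)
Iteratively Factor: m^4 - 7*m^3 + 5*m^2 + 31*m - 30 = (m - 3)*(m^3 - 4*m^2 - 7*m + 10) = (m - 5)*(m - 3)*(m^2 + m - 2) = (m - 5)*(m - 3)*(m - 1)*(m + 2)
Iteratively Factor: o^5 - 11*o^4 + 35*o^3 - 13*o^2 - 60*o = (o - 5)*(o^4 - 6*o^3 + 5*o^2 + 12*o) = (o - 5)*(o - 3)*(o^3 - 3*o^2 - 4*o) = o*(o - 5)*(o - 3)*(o^2 - 3*o - 4) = o*(o - 5)*(o - 4)*(o - 3)*(o + 1)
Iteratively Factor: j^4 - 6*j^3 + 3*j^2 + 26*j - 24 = (j - 4)*(j^3 - 2*j^2 - 5*j + 6) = (j - 4)*(j - 3)*(j^2 + j - 2) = (j - 4)*(j - 3)*(j - 1)*(j + 2)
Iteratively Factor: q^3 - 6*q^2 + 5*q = (q - 5)*(q^2 - q) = (q - 5)*(q - 1)*(q)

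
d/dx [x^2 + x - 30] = 2*x + 1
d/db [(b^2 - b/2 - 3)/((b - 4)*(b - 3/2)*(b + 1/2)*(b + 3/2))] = 8*(-4*b^3 + 22*b^2 - 40*b + 19)/(16*b^6 - 160*b^5 + 504*b^4 - 424*b^3 - 311*b^2 + 312*b + 144)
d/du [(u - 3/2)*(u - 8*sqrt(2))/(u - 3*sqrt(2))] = (u^2 - 6*sqrt(2)*u - 15*sqrt(2)/2 + 48)/(u^2 - 6*sqrt(2)*u + 18)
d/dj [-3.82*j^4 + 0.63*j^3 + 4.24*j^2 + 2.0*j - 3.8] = -15.28*j^3 + 1.89*j^2 + 8.48*j + 2.0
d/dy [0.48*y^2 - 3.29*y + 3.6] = 0.96*y - 3.29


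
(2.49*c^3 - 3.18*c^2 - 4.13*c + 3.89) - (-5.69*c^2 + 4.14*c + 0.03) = 2.49*c^3 + 2.51*c^2 - 8.27*c + 3.86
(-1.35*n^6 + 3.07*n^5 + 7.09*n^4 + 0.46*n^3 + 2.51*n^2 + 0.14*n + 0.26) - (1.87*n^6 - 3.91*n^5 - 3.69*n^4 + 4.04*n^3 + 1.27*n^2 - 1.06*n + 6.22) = -3.22*n^6 + 6.98*n^5 + 10.78*n^4 - 3.58*n^3 + 1.24*n^2 + 1.2*n - 5.96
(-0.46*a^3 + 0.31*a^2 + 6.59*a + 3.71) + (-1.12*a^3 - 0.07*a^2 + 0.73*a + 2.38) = -1.58*a^3 + 0.24*a^2 + 7.32*a + 6.09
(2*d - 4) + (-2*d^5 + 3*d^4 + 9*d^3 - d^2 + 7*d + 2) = -2*d^5 + 3*d^4 + 9*d^3 - d^2 + 9*d - 2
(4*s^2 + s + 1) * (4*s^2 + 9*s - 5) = 16*s^4 + 40*s^3 - 7*s^2 + 4*s - 5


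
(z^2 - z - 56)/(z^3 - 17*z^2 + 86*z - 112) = (z + 7)/(z^2 - 9*z + 14)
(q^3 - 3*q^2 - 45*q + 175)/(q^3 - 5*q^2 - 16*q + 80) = (q^2 + 2*q - 35)/(q^2 - 16)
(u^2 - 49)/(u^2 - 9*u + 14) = (u + 7)/(u - 2)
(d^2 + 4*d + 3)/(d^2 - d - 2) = (d + 3)/(d - 2)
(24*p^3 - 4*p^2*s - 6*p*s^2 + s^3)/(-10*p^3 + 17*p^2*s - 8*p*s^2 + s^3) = (-12*p^2 - 4*p*s + s^2)/(5*p^2 - 6*p*s + s^2)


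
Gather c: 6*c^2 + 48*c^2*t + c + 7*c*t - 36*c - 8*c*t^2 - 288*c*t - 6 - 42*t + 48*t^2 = c^2*(48*t + 6) + c*(-8*t^2 - 281*t - 35) + 48*t^2 - 42*t - 6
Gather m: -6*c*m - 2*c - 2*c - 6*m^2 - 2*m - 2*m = -4*c - 6*m^2 + m*(-6*c - 4)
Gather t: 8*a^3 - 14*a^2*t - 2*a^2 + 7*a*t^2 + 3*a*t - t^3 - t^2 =8*a^3 - 2*a^2 - t^3 + t^2*(7*a - 1) + t*(-14*a^2 + 3*a)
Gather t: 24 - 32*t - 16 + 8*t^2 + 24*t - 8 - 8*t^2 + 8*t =0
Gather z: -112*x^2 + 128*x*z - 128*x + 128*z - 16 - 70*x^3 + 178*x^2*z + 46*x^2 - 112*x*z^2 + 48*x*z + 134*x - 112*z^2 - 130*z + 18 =-70*x^3 - 66*x^2 + 6*x + z^2*(-112*x - 112) + z*(178*x^2 + 176*x - 2) + 2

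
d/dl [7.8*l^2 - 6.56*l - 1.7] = 15.6*l - 6.56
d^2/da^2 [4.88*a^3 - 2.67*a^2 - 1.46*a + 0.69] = 29.28*a - 5.34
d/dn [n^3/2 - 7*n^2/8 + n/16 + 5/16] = 3*n^2/2 - 7*n/4 + 1/16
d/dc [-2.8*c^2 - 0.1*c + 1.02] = -5.6*c - 0.1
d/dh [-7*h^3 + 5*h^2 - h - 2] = -21*h^2 + 10*h - 1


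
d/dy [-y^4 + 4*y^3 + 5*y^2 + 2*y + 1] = -4*y^3 + 12*y^2 + 10*y + 2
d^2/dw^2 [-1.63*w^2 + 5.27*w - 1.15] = -3.26000000000000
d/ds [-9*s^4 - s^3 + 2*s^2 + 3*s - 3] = -36*s^3 - 3*s^2 + 4*s + 3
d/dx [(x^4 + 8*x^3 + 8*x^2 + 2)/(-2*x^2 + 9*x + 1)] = (-4*x^5 + 11*x^4 + 148*x^3 + 96*x^2 + 24*x - 18)/(4*x^4 - 36*x^3 + 77*x^2 + 18*x + 1)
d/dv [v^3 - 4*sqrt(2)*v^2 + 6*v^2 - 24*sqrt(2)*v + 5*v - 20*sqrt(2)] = 3*v^2 - 8*sqrt(2)*v + 12*v - 24*sqrt(2) + 5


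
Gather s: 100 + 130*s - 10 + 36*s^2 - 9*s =36*s^2 + 121*s + 90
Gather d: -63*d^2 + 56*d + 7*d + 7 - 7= -63*d^2 + 63*d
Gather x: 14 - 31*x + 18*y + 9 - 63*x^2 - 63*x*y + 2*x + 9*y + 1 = -63*x^2 + x*(-63*y - 29) + 27*y + 24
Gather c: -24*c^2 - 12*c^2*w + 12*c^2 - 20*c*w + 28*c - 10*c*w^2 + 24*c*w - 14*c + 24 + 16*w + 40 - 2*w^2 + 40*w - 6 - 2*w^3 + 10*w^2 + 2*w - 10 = c^2*(-12*w - 12) + c*(-10*w^2 + 4*w + 14) - 2*w^3 + 8*w^2 + 58*w + 48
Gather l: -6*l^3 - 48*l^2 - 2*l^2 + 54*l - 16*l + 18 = -6*l^3 - 50*l^2 + 38*l + 18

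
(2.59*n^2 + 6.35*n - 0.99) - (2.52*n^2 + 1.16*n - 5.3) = 0.0699999999999998*n^2 + 5.19*n + 4.31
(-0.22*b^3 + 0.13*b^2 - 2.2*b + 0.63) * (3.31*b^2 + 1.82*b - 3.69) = -0.7282*b^5 + 0.0299*b^4 - 6.2336*b^3 - 2.3984*b^2 + 9.2646*b - 2.3247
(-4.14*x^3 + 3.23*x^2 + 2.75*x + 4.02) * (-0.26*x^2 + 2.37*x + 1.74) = 1.0764*x^5 - 10.6516*x^4 - 0.2635*x^3 + 11.0925*x^2 + 14.3124*x + 6.9948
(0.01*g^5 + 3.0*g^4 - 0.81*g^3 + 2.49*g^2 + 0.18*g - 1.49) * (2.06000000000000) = 0.0206*g^5 + 6.18*g^4 - 1.6686*g^3 + 5.1294*g^2 + 0.3708*g - 3.0694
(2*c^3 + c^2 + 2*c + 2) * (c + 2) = 2*c^4 + 5*c^3 + 4*c^2 + 6*c + 4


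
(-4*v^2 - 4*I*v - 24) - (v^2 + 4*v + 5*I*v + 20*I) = -5*v^2 - 4*v - 9*I*v - 24 - 20*I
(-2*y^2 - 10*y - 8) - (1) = -2*y^2 - 10*y - 9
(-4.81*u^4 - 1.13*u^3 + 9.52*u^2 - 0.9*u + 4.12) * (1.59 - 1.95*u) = 9.3795*u^5 - 5.4444*u^4 - 20.3607*u^3 + 16.8918*u^2 - 9.465*u + 6.5508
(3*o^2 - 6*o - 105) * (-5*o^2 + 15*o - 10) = -15*o^4 + 75*o^3 + 405*o^2 - 1515*o + 1050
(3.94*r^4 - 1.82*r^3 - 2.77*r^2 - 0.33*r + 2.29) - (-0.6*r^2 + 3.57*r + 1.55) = 3.94*r^4 - 1.82*r^3 - 2.17*r^2 - 3.9*r + 0.74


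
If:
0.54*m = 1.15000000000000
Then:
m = 2.13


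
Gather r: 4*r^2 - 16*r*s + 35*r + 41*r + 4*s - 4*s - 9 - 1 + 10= 4*r^2 + r*(76 - 16*s)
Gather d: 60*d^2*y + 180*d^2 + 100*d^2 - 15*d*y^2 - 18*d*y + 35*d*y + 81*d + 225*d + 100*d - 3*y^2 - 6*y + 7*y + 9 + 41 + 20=d^2*(60*y + 280) + d*(-15*y^2 + 17*y + 406) - 3*y^2 + y + 70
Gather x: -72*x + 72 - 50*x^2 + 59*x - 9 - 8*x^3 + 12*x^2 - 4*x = -8*x^3 - 38*x^2 - 17*x + 63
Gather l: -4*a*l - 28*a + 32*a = -4*a*l + 4*a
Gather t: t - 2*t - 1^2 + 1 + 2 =2 - t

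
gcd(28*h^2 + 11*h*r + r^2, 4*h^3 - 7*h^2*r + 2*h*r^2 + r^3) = 4*h + r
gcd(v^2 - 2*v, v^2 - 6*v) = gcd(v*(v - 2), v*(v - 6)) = v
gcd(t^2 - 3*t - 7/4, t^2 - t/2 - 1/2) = t + 1/2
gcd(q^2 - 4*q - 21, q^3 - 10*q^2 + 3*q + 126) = q^2 - 4*q - 21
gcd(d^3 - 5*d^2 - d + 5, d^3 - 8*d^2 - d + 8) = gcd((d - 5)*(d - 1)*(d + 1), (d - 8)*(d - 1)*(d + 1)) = d^2 - 1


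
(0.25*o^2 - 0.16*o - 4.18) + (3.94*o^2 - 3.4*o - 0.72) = 4.19*o^2 - 3.56*o - 4.9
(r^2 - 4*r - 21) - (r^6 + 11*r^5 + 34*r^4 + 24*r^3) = -r^6 - 11*r^5 - 34*r^4 - 24*r^3 + r^2 - 4*r - 21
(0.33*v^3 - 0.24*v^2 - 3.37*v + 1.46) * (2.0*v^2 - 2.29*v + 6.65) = 0.66*v^5 - 1.2357*v^4 - 3.9959*v^3 + 9.0413*v^2 - 25.7539*v + 9.709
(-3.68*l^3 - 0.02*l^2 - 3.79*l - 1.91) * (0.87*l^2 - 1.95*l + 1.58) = -3.2016*l^5 + 7.1586*l^4 - 9.0727*l^3 + 5.6972*l^2 - 2.2637*l - 3.0178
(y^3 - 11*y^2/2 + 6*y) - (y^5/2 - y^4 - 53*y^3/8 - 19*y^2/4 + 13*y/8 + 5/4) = -y^5/2 + y^4 + 61*y^3/8 - 3*y^2/4 + 35*y/8 - 5/4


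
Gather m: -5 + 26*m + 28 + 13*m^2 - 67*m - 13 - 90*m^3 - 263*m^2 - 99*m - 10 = -90*m^3 - 250*m^2 - 140*m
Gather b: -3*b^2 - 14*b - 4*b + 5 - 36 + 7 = -3*b^2 - 18*b - 24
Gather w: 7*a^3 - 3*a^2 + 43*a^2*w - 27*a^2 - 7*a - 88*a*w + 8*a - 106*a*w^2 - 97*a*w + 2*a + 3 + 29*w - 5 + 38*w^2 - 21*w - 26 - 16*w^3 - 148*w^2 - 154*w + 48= 7*a^3 - 30*a^2 + 3*a - 16*w^3 + w^2*(-106*a - 110) + w*(43*a^2 - 185*a - 146) + 20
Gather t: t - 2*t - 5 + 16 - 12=-t - 1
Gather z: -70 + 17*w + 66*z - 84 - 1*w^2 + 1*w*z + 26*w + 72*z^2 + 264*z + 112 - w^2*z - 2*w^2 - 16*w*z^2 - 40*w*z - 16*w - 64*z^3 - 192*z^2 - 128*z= -3*w^2 + 27*w - 64*z^3 + z^2*(-16*w - 120) + z*(-w^2 - 39*w + 202) - 42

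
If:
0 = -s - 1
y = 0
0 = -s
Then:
No Solution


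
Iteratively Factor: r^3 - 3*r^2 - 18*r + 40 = (r - 5)*(r^2 + 2*r - 8) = (r - 5)*(r - 2)*(r + 4)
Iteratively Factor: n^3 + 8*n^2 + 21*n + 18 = (n + 3)*(n^2 + 5*n + 6) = (n + 3)^2*(n + 2)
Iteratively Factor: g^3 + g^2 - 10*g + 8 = (g + 4)*(g^2 - 3*g + 2) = (g - 1)*(g + 4)*(g - 2)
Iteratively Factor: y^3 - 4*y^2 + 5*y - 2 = (y - 1)*(y^2 - 3*y + 2) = (y - 2)*(y - 1)*(y - 1)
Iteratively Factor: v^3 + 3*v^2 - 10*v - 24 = (v + 2)*(v^2 + v - 12) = (v + 2)*(v + 4)*(v - 3)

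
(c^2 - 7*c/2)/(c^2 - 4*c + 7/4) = 2*c/(2*c - 1)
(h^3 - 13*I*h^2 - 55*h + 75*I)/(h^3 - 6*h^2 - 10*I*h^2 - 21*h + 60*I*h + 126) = (h^2 - 10*I*h - 25)/(h^2 - h*(6 + 7*I) + 42*I)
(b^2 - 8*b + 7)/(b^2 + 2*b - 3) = (b - 7)/(b + 3)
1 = 1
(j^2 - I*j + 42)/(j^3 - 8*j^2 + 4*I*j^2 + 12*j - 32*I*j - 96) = (j - 7*I)/(j^2 - 2*j*(4 + I) + 16*I)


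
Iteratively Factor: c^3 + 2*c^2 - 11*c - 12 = (c + 1)*(c^2 + c - 12) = (c + 1)*(c + 4)*(c - 3)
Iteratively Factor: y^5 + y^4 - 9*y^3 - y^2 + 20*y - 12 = (y - 1)*(y^4 + 2*y^3 - 7*y^2 - 8*y + 12) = (y - 1)*(y + 3)*(y^3 - y^2 - 4*y + 4) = (y - 2)*(y - 1)*(y + 3)*(y^2 + y - 2) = (y - 2)*(y - 1)^2*(y + 3)*(y + 2)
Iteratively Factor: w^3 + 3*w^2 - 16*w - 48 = (w - 4)*(w^2 + 7*w + 12) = (w - 4)*(w + 4)*(w + 3)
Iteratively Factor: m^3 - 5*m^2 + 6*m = (m)*(m^2 - 5*m + 6) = m*(m - 2)*(m - 3)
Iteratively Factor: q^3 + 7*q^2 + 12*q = (q + 4)*(q^2 + 3*q) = (q + 3)*(q + 4)*(q)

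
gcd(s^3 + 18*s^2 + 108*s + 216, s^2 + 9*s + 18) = s + 6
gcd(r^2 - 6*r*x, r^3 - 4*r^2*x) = r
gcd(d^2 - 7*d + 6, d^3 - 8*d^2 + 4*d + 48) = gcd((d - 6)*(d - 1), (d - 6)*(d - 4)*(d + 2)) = d - 6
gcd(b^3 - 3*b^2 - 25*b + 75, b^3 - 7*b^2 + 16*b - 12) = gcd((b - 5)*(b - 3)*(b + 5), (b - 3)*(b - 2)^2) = b - 3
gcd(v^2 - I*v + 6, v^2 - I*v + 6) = v^2 - I*v + 6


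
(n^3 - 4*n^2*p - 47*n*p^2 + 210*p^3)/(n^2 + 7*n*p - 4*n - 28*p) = (n^2 - 11*n*p + 30*p^2)/(n - 4)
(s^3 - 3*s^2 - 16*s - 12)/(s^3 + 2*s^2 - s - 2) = (s - 6)/(s - 1)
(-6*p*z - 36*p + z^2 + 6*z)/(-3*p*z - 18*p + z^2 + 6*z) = (-6*p + z)/(-3*p + z)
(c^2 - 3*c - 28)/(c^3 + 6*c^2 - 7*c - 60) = (c - 7)/(c^2 + 2*c - 15)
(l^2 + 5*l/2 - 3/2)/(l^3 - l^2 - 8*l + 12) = (l - 1/2)/(l^2 - 4*l + 4)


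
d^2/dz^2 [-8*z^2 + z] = -16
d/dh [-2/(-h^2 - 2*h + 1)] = 4*(-h - 1)/(h^2 + 2*h - 1)^2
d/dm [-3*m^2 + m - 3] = 1 - 6*m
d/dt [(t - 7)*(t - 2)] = 2*t - 9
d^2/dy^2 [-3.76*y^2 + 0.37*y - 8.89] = -7.52000000000000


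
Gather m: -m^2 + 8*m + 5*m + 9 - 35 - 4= -m^2 + 13*m - 30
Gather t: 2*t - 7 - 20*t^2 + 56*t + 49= -20*t^2 + 58*t + 42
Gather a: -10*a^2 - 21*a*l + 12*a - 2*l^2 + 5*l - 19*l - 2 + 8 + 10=-10*a^2 + a*(12 - 21*l) - 2*l^2 - 14*l + 16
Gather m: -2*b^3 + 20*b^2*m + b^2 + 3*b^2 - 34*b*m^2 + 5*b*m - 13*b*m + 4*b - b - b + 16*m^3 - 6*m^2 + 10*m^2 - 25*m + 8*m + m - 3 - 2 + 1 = -2*b^3 + 4*b^2 + 2*b + 16*m^3 + m^2*(4 - 34*b) + m*(20*b^2 - 8*b - 16) - 4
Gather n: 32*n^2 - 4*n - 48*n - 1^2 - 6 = 32*n^2 - 52*n - 7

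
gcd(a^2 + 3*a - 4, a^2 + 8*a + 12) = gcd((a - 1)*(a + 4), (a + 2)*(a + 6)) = 1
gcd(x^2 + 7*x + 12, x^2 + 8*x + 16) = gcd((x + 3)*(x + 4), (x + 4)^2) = x + 4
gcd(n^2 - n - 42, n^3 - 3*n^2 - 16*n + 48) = 1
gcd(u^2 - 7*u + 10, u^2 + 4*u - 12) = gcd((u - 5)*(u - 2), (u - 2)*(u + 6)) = u - 2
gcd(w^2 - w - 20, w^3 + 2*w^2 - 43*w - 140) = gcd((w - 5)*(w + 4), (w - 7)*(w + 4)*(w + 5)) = w + 4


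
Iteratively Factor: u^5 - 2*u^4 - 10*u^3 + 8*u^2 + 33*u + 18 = (u - 3)*(u^4 + u^3 - 7*u^2 - 13*u - 6) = (u - 3)^2*(u^3 + 4*u^2 + 5*u + 2) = (u - 3)^2*(u + 1)*(u^2 + 3*u + 2) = (u - 3)^2*(u + 1)^2*(u + 2)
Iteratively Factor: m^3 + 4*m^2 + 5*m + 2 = (m + 2)*(m^2 + 2*m + 1) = (m + 1)*(m + 2)*(m + 1)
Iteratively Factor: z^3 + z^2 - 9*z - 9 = (z + 3)*(z^2 - 2*z - 3) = (z + 1)*(z + 3)*(z - 3)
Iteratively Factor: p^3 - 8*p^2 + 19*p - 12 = (p - 3)*(p^2 - 5*p + 4) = (p - 4)*(p - 3)*(p - 1)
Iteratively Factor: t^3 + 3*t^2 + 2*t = (t)*(t^2 + 3*t + 2) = t*(t + 1)*(t + 2)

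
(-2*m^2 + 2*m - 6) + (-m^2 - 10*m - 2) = -3*m^2 - 8*m - 8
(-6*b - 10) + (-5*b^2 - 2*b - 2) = -5*b^2 - 8*b - 12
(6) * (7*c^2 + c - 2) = 42*c^2 + 6*c - 12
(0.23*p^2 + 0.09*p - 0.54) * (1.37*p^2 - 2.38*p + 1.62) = 0.3151*p^4 - 0.4241*p^3 - 0.5814*p^2 + 1.431*p - 0.8748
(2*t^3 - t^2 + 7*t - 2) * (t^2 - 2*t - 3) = 2*t^5 - 5*t^4 + 3*t^3 - 13*t^2 - 17*t + 6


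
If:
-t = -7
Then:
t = 7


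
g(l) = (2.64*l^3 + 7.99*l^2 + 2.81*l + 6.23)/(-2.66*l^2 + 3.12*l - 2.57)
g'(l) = (5.32*l - 3.12)*(2.64*l^3 + 7.99*l^2 + 2.81*l + 6.23)/(-2.66*l^2 + 3.12*l - 2.57)^2 + (7.92*l^2 + 15.98*l + 2.81)/(-2.66*l^2 + 3.12*l - 2.57) = (-7.0224*l^4 + 16.4736*l^3 + 12.049*l^2 - 7.92499999999999*l - 26.6593)/(7.0756*l^4 - 16.5984*l^3 + 23.4068*l^2 - 16.0368*l + 6.6049)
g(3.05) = -9.22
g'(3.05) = -0.25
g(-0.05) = -2.24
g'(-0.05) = -3.51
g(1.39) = -9.68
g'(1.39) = 0.32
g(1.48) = -9.65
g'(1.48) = 0.54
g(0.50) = -5.95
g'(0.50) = -9.26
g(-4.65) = 1.33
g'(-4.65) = -0.84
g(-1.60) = -0.79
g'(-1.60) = -0.47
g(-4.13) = 0.91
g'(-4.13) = -0.81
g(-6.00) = 2.51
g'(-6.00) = -0.89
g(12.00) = -16.52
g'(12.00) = -0.95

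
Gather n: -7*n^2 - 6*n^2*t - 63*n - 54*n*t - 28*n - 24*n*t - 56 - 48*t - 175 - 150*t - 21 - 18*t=n^2*(-6*t - 7) + n*(-78*t - 91) - 216*t - 252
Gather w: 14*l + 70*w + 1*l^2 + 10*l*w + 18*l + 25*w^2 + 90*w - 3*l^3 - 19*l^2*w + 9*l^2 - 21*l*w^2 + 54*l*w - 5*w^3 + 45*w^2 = -3*l^3 + 10*l^2 + 32*l - 5*w^3 + w^2*(70 - 21*l) + w*(-19*l^2 + 64*l + 160)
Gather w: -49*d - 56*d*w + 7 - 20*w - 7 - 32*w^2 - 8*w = -49*d - 32*w^2 + w*(-56*d - 28)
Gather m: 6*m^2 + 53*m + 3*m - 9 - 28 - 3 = 6*m^2 + 56*m - 40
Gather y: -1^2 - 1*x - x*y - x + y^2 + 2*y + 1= -2*x + y^2 + y*(2 - x)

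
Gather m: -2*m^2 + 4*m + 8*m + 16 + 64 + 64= -2*m^2 + 12*m + 144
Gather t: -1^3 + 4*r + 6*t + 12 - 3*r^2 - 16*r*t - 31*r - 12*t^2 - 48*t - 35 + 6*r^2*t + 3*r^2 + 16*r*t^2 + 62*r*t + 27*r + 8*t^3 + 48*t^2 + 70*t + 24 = 8*t^3 + t^2*(16*r + 36) + t*(6*r^2 + 46*r + 28)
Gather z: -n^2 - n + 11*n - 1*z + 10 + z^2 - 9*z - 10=-n^2 + 10*n + z^2 - 10*z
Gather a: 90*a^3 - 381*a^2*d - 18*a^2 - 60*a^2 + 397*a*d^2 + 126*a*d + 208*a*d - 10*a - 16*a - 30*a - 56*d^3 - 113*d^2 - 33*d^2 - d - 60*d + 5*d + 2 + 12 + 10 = 90*a^3 + a^2*(-381*d - 78) + a*(397*d^2 + 334*d - 56) - 56*d^3 - 146*d^2 - 56*d + 24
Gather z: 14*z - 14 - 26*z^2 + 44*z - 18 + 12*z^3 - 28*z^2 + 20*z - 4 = 12*z^3 - 54*z^2 + 78*z - 36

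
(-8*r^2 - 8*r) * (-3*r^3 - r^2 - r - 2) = 24*r^5 + 32*r^4 + 16*r^3 + 24*r^2 + 16*r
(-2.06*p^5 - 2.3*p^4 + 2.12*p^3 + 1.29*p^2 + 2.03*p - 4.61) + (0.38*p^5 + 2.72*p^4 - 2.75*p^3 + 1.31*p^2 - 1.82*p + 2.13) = -1.68*p^5 + 0.42*p^4 - 0.63*p^3 + 2.6*p^2 + 0.21*p - 2.48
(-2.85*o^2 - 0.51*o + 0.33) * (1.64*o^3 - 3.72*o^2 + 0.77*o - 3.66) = -4.674*o^5 + 9.7656*o^4 + 0.2439*o^3 + 8.8107*o^2 + 2.1207*o - 1.2078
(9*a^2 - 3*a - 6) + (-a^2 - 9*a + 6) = 8*a^2 - 12*a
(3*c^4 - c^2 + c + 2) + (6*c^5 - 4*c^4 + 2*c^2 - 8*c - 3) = 6*c^5 - c^4 + c^2 - 7*c - 1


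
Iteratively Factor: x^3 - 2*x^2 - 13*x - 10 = (x + 1)*(x^2 - 3*x - 10) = (x + 1)*(x + 2)*(x - 5)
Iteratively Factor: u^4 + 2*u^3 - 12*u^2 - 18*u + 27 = (u - 1)*(u^3 + 3*u^2 - 9*u - 27) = (u - 1)*(u + 3)*(u^2 - 9) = (u - 1)*(u + 3)^2*(u - 3)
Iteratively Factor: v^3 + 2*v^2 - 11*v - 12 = (v - 3)*(v^2 + 5*v + 4) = (v - 3)*(v + 4)*(v + 1)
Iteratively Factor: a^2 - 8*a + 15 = (a - 5)*(a - 3)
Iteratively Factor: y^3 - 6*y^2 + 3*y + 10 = (y - 2)*(y^2 - 4*y - 5) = (y - 2)*(y + 1)*(y - 5)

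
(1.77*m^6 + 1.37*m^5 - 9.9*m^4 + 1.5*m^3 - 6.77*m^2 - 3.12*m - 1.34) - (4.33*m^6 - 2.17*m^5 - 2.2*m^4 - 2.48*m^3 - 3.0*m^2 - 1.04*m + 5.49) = -2.56*m^6 + 3.54*m^5 - 7.7*m^4 + 3.98*m^3 - 3.77*m^2 - 2.08*m - 6.83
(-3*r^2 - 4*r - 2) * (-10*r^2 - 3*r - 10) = 30*r^4 + 49*r^3 + 62*r^2 + 46*r + 20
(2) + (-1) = 1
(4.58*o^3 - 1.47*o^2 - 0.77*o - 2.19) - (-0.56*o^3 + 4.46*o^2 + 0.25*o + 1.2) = 5.14*o^3 - 5.93*o^2 - 1.02*o - 3.39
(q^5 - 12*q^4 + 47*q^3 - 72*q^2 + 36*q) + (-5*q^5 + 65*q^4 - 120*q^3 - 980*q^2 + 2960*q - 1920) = -4*q^5 + 53*q^4 - 73*q^3 - 1052*q^2 + 2996*q - 1920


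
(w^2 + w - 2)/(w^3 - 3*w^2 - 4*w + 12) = (w - 1)/(w^2 - 5*w + 6)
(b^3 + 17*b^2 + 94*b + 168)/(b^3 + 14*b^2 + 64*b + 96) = (b + 7)/(b + 4)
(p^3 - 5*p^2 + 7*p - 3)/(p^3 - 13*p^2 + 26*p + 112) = (p^3 - 5*p^2 + 7*p - 3)/(p^3 - 13*p^2 + 26*p + 112)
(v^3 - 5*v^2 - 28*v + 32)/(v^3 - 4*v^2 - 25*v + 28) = (v - 8)/(v - 7)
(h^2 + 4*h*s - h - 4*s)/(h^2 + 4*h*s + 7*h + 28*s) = (h - 1)/(h + 7)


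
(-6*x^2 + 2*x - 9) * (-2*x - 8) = 12*x^3 + 44*x^2 + 2*x + 72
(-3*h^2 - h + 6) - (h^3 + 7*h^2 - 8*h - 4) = -h^3 - 10*h^2 + 7*h + 10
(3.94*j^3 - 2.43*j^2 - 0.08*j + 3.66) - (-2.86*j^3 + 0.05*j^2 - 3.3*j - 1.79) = 6.8*j^3 - 2.48*j^2 + 3.22*j + 5.45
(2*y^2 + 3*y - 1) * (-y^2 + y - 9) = -2*y^4 - y^3 - 14*y^2 - 28*y + 9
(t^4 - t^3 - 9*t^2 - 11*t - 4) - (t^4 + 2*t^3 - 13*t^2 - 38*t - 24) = -3*t^3 + 4*t^2 + 27*t + 20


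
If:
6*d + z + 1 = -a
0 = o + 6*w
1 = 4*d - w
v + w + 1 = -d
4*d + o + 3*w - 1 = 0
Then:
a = -z - 5/2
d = 1/4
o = 0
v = -5/4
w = 0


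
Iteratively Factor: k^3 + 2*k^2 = (k)*(k^2 + 2*k) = k*(k + 2)*(k)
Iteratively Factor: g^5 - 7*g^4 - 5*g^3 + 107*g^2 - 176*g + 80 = (g - 4)*(g^4 - 3*g^3 - 17*g^2 + 39*g - 20) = (g - 4)*(g - 1)*(g^3 - 2*g^2 - 19*g + 20) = (g - 5)*(g - 4)*(g - 1)*(g^2 + 3*g - 4) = (g - 5)*(g - 4)*(g - 1)^2*(g + 4)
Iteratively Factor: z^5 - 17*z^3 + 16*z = (z + 4)*(z^4 - 4*z^3 - z^2 + 4*z) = (z - 4)*(z + 4)*(z^3 - z) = z*(z - 4)*(z + 4)*(z^2 - 1) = z*(z - 4)*(z + 1)*(z + 4)*(z - 1)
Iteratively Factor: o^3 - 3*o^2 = (o)*(o^2 - 3*o) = o^2*(o - 3)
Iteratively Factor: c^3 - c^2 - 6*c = (c - 3)*(c^2 + 2*c) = c*(c - 3)*(c + 2)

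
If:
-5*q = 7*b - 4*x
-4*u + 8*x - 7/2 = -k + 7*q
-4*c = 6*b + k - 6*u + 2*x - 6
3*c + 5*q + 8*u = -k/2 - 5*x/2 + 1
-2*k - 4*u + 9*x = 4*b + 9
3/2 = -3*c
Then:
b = -2753/4182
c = -1/2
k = 6553/2091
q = 6803/4182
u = -2458/2091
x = 1843/2091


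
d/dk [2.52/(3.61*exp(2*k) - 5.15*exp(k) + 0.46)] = (12.978 - 18.1944*exp(k))*exp(k)/(3.61*exp(2*k) - 5.15*exp(k) + 0.46)^2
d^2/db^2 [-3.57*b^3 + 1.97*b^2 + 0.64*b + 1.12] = 3.94 - 21.42*b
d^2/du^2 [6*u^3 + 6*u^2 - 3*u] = 36*u + 12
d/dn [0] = 0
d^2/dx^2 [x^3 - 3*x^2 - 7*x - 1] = 6*x - 6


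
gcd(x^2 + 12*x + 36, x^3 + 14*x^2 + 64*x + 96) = x + 6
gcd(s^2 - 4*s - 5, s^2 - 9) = 1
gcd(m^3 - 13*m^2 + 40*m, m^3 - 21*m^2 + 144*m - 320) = m^2 - 13*m + 40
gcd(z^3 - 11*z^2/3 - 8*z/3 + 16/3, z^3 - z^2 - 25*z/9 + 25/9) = z - 1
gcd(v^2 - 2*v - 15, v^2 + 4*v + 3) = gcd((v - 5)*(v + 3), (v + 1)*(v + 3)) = v + 3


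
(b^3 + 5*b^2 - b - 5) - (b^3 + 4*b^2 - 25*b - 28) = b^2 + 24*b + 23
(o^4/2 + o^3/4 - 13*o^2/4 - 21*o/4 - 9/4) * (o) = o^5/2 + o^4/4 - 13*o^3/4 - 21*o^2/4 - 9*o/4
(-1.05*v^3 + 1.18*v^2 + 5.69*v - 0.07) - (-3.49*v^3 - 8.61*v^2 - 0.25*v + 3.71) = 2.44*v^3 + 9.79*v^2 + 5.94*v - 3.78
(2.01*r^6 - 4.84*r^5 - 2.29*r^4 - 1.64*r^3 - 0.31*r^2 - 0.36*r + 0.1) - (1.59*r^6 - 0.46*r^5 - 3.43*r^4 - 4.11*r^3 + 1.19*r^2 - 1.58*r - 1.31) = 0.42*r^6 - 4.38*r^5 + 1.14*r^4 + 2.47*r^3 - 1.5*r^2 + 1.22*r + 1.41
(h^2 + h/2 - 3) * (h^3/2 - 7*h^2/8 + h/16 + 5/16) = h^5/2 - 5*h^4/8 - 15*h^3/8 + 95*h^2/32 - h/32 - 15/16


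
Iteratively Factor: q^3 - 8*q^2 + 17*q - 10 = (q - 1)*(q^2 - 7*q + 10) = (q - 5)*(q - 1)*(q - 2)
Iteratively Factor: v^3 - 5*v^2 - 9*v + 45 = (v - 3)*(v^2 - 2*v - 15) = (v - 5)*(v - 3)*(v + 3)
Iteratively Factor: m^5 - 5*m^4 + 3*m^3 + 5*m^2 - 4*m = (m - 1)*(m^4 - 4*m^3 - m^2 + 4*m) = (m - 1)^2*(m^3 - 3*m^2 - 4*m) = (m - 4)*(m - 1)^2*(m^2 + m) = m*(m - 4)*(m - 1)^2*(m + 1)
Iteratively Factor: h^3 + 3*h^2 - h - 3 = (h + 1)*(h^2 + 2*h - 3) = (h + 1)*(h + 3)*(h - 1)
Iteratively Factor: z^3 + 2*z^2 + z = (z)*(z^2 + 2*z + 1) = z*(z + 1)*(z + 1)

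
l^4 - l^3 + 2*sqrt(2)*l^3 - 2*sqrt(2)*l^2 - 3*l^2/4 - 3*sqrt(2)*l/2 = l*(l - 3/2)*(l + 1/2)*(l + 2*sqrt(2))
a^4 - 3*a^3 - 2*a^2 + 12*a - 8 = (a - 2)^2*(a - 1)*(a + 2)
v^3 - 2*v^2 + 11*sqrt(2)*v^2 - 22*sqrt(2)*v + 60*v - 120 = (v - 2)*(v + 5*sqrt(2))*(v + 6*sqrt(2))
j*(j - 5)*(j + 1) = j^3 - 4*j^2 - 5*j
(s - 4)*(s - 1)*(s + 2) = s^3 - 3*s^2 - 6*s + 8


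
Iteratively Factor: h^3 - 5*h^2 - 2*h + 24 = (h + 2)*(h^2 - 7*h + 12) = (h - 3)*(h + 2)*(h - 4)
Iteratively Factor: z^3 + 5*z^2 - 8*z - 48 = (z - 3)*(z^2 + 8*z + 16) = (z - 3)*(z + 4)*(z + 4)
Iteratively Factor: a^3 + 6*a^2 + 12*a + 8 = (a + 2)*(a^2 + 4*a + 4) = (a + 2)^2*(a + 2)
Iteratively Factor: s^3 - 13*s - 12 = (s - 4)*(s^2 + 4*s + 3) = (s - 4)*(s + 1)*(s + 3)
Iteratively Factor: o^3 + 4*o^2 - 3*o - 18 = (o + 3)*(o^2 + o - 6) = (o - 2)*(o + 3)*(o + 3)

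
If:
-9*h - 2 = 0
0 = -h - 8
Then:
No Solution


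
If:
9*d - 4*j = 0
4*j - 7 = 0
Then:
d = 7/9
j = 7/4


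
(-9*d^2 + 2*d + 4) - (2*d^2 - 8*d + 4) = -11*d^2 + 10*d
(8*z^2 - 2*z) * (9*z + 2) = 72*z^3 - 2*z^2 - 4*z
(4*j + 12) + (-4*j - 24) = -12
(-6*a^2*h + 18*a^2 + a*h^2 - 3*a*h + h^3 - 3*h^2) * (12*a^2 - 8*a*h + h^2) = -72*a^4*h + 216*a^4 + 60*a^3*h^2 - 180*a^3*h - 2*a^2*h^3 + 6*a^2*h^2 - 7*a*h^4 + 21*a*h^3 + h^5 - 3*h^4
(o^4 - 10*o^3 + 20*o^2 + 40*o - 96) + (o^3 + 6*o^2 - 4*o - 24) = o^4 - 9*o^3 + 26*o^2 + 36*o - 120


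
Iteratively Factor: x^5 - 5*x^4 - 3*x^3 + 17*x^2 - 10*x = (x + 2)*(x^4 - 7*x^3 + 11*x^2 - 5*x) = (x - 5)*(x + 2)*(x^3 - 2*x^2 + x) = (x - 5)*(x - 1)*(x + 2)*(x^2 - x) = (x - 5)*(x - 1)^2*(x + 2)*(x)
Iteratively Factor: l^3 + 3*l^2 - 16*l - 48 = (l + 4)*(l^2 - l - 12) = (l - 4)*(l + 4)*(l + 3)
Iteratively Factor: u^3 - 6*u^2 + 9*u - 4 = (u - 1)*(u^2 - 5*u + 4) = (u - 1)^2*(u - 4)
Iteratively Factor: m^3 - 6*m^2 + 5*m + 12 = (m + 1)*(m^2 - 7*m + 12) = (m - 4)*(m + 1)*(m - 3)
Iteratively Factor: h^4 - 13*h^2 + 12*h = (h - 1)*(h^3 + h^2 - 12*h) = (h - 1)*(h + 4)*(h^2 - 3*h) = (h - 3)*(h - 1)*(h + 4)*(h)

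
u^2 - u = u*(u - 1)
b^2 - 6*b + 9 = (b - 3)^2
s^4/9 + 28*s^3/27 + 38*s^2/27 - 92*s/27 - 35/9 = (s/3 + 1/3)*(s/3 + 1)*(s - 5/3)*(s + 7)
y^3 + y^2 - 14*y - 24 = (y - 4)*(y + 2)*(y + 3)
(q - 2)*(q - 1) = q^2 - 3*q + 2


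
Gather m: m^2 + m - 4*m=m^2 - 3*m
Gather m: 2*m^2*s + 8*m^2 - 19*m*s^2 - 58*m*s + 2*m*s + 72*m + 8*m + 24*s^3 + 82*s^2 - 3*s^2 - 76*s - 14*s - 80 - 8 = m^2*(2*s + 8) + m*(-19*s^2 - 56*s + 80) + 24*s^3 + 79*s^2 - 90*s - 88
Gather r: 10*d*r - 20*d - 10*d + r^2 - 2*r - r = -30*d + r^2 + r*(10*d - 3)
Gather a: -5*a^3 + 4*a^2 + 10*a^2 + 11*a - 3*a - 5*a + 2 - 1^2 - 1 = -5*a^3 + 14*a^2 + 3*a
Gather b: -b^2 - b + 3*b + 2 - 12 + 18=-b^2 + 2*b + 8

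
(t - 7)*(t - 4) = t^2 - 11*t + 28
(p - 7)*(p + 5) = p^2 - 2*p - 35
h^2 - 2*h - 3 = (h - 3)*(h + 1)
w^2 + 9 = (w - 3*I)*(w + 3*I)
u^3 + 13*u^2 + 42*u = u*(u + 6)*(u + 7)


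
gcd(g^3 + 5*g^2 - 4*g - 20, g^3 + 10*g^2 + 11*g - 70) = g^2 + 3*g - 10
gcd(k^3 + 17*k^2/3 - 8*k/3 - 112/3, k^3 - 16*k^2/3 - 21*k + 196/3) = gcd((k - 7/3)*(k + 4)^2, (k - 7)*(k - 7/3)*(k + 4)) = k^2 + 5*k/3 - 28/3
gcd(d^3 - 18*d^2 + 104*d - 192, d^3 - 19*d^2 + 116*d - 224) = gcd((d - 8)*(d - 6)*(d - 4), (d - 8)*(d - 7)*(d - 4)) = d^2 - 12*d + 32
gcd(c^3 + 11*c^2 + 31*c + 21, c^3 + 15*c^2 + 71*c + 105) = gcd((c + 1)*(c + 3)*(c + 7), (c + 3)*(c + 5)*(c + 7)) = c^2 + 10*c + 21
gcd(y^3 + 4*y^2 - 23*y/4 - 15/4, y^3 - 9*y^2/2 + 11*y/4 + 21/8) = y^2 - y - 3/4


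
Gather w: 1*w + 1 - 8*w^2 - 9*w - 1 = -8*w^2 - 8*w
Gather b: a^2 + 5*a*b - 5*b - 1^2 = a^2 + b*(5*a - 5) - 1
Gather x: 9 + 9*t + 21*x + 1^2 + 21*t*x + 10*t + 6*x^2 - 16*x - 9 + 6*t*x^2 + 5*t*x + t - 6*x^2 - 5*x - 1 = 6*t*x^2 + 26*t*x + 20*t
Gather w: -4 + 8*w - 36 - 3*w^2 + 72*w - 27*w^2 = -30*w^2 + 80*w - 40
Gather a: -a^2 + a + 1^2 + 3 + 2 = -a^2 + a + 6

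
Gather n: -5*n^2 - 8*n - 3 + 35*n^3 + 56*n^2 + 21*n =35*n^3 + 51*n^2 + 13*n - 3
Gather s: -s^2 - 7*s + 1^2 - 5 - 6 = -s^2 - 7*s - 10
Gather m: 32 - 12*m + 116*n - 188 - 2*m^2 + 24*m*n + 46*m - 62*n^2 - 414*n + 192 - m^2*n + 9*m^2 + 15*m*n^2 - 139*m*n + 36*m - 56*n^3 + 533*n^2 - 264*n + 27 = m^2*(7 - n) + m*(15*n^2 - 115*n + 70) - 56*n^3 + 471*n^2 - 562*n + 63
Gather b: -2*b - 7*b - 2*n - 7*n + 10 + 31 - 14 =-9*b - 9*n + 27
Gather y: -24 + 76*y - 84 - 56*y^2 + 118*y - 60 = -56*y^2 + 194*y - 168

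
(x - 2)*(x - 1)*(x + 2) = x^3 - x^2 - 4*x + 4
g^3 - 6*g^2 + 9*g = g*(g - 3)^2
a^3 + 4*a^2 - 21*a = a*(a - 3)*(a + 7)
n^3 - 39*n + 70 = (n - 5)*(n - 2)*(n + 7)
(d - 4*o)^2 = d^2 - 8*d*o + 16*o^2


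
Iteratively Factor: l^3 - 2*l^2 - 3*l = (l)*(l^2 - 2*l - 3) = l*(l + 1)*(l - 3)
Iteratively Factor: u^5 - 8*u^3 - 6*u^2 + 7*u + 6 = (u + 1)*(u^4 - u^3 - 7*u^2 + u + 6) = (u - 3)*(u + 1)*(u^3 + 2*u^2 - u - 2) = (u - 3)*(u + 1)^2*(u^2 + u - 2) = (u - 3)*(u - 1)*(u + 1)^2*(u + 2)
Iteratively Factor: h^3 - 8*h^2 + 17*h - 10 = (h - 2)*(h^2 - 6*h + 5) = (h - 5)*(h - 2)*(h - 1)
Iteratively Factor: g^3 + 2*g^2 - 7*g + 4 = (g + 4)*(g^2 - 2*g + 1) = (g - 1)*(g + 4)*(g - 1)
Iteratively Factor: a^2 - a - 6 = (a + 2)*(a - 3)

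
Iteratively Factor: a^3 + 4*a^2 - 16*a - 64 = (a + 4)*(a^2 - 16) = (a - 4)*(a + 4)*(a + 4)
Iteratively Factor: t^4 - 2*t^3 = (t - 2)*(t^3) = t*(t - 2)*(t^2) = t^2*(t - 2)*(t)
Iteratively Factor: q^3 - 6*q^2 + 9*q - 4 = (q - 1)*(q^2 - 5*q + 4) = (q - 4)*(q - 1)*(q - 1)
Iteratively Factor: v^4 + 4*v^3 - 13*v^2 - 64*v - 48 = (v + 3)*(v^3 + v^2 - 16*v - 16) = (v + 1)*(v + 3)*(v^2 - 16) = (v + 1)*(v + 3)*(v + 4)*(v - 4)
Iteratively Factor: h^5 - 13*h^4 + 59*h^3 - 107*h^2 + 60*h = (h - 3)*(h^4 - 10*h^3 + 29*h^2 - 20*h) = (h - 5)*(h - 3)*(h^3 - 5*h^2 + 4*h) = (h - 5)*(h - 3)*(h - 1)*(h^2 - 4*h) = (h - 5)*(h - 4)*(h - 3)*(h - 1)*(h)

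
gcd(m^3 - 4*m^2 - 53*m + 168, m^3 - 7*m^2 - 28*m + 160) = m - 8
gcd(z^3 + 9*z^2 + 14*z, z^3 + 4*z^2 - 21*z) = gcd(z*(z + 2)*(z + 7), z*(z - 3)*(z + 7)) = z^2 + 7*z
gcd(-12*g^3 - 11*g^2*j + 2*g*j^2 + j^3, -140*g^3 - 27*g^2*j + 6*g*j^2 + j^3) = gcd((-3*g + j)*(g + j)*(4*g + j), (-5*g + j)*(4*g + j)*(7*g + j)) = 4*g + j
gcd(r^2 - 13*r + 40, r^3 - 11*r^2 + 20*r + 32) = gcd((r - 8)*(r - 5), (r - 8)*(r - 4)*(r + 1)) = r - 8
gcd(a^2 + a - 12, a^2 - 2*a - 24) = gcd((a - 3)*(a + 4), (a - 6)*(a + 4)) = a + 4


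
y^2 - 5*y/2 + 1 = (y - 2)*(y - 1/2)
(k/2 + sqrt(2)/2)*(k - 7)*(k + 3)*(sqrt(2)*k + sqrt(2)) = sqrt(2)*k^4/2 - 3*sqrt(2)*k^3/2 + k^3 - 25*sqrt(2)*k^2/2 - 3*k^2 - 25*k - 21*sqrt(2)*k/2 - 21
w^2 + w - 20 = (w - 4)*(w + 5)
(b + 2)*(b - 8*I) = b^2 + 2*b - 8*I*b - 16*I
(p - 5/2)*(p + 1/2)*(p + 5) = p^3 + 3*p^2 - 45*p/4 - 25/4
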